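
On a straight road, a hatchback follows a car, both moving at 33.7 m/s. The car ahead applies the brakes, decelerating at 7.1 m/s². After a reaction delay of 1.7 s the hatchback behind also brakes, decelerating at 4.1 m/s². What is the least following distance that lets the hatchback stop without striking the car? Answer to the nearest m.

Leader travels v²/(2a_L) = 1135.690 / 14.200 = 79.978 m before stopping.
Follower covers v·t_r = 33.7000 × 1.7 = 57.290 m while reacting, then v²/(2a_F) = 1135.690 / 8.200 = 138.499 m while braking, for a total of 57.290 + 138.499 = 195.789 m.
Since a_F ≤ a_L and the follower starts braking later, the follower is never slower than the leader, so the closest approach is when both have stopped.
Minimum gap = 195.789 − 79.978 = 115.811 m.

Minimum gap ≈ 116 m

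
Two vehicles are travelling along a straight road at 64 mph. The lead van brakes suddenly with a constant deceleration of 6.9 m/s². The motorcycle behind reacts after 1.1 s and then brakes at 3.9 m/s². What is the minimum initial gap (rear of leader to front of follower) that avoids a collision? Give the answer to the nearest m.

64 mph × 0.44704 = 28.6106 m/s.
Leader travels v²/(2a_L) = 818.566 / 13.800 = 59.316 m before stopping.
Follower covers v·t_r = 28.6106 × 1.1 = 31.472 m while reacting, then v²/(2a_F) = 818.566 / 7.800 = 104.944 m while braking, for a total of 31.472 + 104.944 = 136.416 m.
Since a_F ≤ a_L and the follower starts braking later, the follower is never slower than the leader, so the closest approach is when both have stopped.
Minimum gap = 136.416 − 59.316 = 77.100 m.

Minimum gap ≈ 77 m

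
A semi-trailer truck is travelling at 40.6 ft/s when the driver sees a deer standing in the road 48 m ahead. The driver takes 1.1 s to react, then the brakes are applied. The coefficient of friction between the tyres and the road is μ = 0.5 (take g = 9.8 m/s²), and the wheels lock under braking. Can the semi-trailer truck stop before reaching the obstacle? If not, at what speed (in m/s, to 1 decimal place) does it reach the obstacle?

Yes — it stops about 18.8 m short of the obstacle, so it never reaches it

40.6 ft/s × 0.3048 = 12.3749 m/s.
a = μg = 0.5 × 9.8 = 4.900 m/s².
Reaction distance = 12.3749 × 1.1 = 13.612 m.
Braking distance = v²/(2a) = 153.138 / 9.800 = 15.626 m.
Total stopping distance = 13.612 + 15.626 = 29.238 m, vs 48 m available — it stops with 48 − 29.238 = 18.762 m to spare.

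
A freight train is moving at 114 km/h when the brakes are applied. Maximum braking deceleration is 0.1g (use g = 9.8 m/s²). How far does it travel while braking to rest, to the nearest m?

114 km/h ÷ 3.6 = 31.6667 m/s.
a = 0.1 × 9.8 = 0.980 m/s².
Braking distance = v²/(2a) = 31.6667² / (2 × 0.980) = 1002.780 / 1.960 = 511.622 m.

Braking distance ≈ 512 m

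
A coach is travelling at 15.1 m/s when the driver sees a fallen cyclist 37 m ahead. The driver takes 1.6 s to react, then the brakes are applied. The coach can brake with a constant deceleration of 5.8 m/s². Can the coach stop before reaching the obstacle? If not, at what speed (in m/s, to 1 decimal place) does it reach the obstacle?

Reaction distance = 15.1000 × 1.6 = 24.160 m.
Braking distance needed to stop: v²/(2a) = 228.010 / 11.600 = 19.656 m, so total needed = 24.160 + 19.656 = 43.816 m > 37 m — it cannot stop.
Distance remaining when braking begins: 37 − 24.160 = 12.840 m.
v² = v₀² − 2a·d = 228.010 − 2 × 5.800 × 12.840 = 79.066 m²/s².
v = √79.066 = 8.892 m/s.

No — it strikes the obstacle at 8.9 m/s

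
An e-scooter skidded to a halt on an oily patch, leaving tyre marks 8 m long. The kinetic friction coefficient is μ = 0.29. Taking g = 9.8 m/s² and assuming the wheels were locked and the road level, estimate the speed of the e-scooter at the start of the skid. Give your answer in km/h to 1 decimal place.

Deceleration a = μg = 0.29 × 9.8 = 2.842 m/s².
v = √(2a·d) = √(2 × 2.842 × 8) = √45.472 = 6.7433 m/s.
= 6.7433 × 3.6 = 24.276 km/h.

Initial speed ≈ 24.3 km/h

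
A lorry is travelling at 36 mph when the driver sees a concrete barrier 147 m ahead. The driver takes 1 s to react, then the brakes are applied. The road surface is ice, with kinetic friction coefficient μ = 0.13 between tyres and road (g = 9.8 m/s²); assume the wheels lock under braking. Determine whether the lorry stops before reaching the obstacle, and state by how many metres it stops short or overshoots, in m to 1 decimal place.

Yes — it stops 29.3 m short of the obstacle

36 mph × 0.44704 = 16.0934 m/s.
a = μg = 0.13 × 9.8 = 1.274 m/s².
Reaction distance = 16.0934 × 1 = 16.093 m.
Braking distance = v²/(2a) = 258.998 / 2.548 = 101.648 m.
Total stopping distance = 16.093 + 101.648 = 117.741 m, vs 147 m available — it stops with 147 − 117.741 = 29.259 m to spare.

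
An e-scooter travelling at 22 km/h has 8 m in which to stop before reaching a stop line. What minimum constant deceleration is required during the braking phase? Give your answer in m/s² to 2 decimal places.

Required deceleration ≈ 2.33 m/s²

22 km/h ÷ 3.6 = 6.1111 m/s.
v² = 2a·d ⇒ a = v²/(2d) = 6.1111² / (2 × 8.000) = 37.346 / 16.000 = 2.3341 m/s².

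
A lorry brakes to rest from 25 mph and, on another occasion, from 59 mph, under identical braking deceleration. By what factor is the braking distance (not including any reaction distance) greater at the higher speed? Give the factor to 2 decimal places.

Braking distance d = v²/(2a), so with a fixed, d ∝ v².
Factor = (59/25)² = 2.3600² = 5.5696.

Factor ≈ 5.57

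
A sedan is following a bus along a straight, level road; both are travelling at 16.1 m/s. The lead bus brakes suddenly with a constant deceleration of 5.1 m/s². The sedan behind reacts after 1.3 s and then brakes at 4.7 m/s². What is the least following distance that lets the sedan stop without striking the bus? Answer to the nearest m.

Leader travels v²/(2a_L) = 259.210 / 10.200 = 25.413 m before stopping.
Follower covers v·t_r = 16.1000 × 1.3 = 20.930 m while reacting, then v²/(2a_F) = 259.210 / 9.400 = 27.576 m while braking, for a total of 20.930 + 27.576 = 48.506 m.
Since a_F ≤ a_L and the follower starts braking later, the follower is never slower than the leader, so the closest approach is when both have stopped.
Minimum gap = 48.506 − 25.413 = 23.093 m.

Minimum gap ≈ 23 m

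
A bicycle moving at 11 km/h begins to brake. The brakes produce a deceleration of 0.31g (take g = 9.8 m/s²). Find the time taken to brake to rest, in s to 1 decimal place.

11 km/h ÷ 3.6 = 3.0556 m/s.
a = 0.31 × 9.8 = 3.038 m/s².
Braking time = v/a = 3.0556 / 3.038 = 1.006 s.

Braking time ≈ 1.0 s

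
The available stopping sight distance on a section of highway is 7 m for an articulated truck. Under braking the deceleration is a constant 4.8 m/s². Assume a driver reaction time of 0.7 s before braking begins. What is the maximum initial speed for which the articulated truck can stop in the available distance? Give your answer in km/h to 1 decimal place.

Stopping distance: v·t_r + v²/(2a) = 7 with t_r = 0.7 s and a = 4.800 m/s².
So v² + 6.720 v − 67.20 = 0.
Positive root: v = −a·t_r + √((a·t_r)² + 2a·d) = −3.360 + √(11.290 + 67.20) = 5.4995 m/s.
5.4995 m/s × 3.6 = 19.798 km/h.

Maximum speed ≈ 19.8 km/h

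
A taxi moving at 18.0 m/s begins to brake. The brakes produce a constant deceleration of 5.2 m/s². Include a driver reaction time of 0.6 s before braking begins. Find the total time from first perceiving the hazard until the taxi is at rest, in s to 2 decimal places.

Total time ≈ 4.06 s

Braking time = v/a = 18.0000 / 5.200 = 3.462 s.
Total = 0.6 + 3.462 = 4.062 s.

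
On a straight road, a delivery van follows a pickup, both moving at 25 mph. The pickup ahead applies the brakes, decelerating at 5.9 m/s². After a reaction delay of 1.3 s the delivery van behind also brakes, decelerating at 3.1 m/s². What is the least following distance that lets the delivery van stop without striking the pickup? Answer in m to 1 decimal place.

25 mph × 0.44704 = 11.1760 m/s.
Leader travels v²/(2a_L) = 124.903 / 11.800 = 10.585 m before stopping.
Follower covers v·t_r = 11.1760 × 1.3 = 14.529 m while reacting, then v²/(2a_F) = 124.903 / 6.200 = 20.146 m while braking, for a total of 14.529 + 20.146 = 34.675 m.
Since a_F ≤ a_L and the follower starts braking later, the follower is never slower than the leader, so the closest approach is when both have stopped.
Minimum gap = 34.675 − 10.585 = 24.090 m.

Minimum gap ≈ 24.1 m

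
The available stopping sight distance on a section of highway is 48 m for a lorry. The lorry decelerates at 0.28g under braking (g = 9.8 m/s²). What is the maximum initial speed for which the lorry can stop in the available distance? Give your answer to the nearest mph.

a = 0.28 × 9.8 = 2.744 m/s².
v²/(2a) = d ⇒ v = √(2 × 2.744 × 48) = √263.42 = 16.2302 m/s.
16.2302 m/s ÷ 0.44704 = 36.306 mph.

Maximum speed ≈ 36 mph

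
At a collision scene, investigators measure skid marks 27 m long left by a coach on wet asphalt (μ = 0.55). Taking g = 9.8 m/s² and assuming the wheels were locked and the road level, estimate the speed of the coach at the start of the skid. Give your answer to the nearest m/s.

Initial speed ≈ 17 m/s

Deceleration a = μg = 0.55 × 9.8 = 5.390 m/s².
v = √(2a·d) = √(2 × 5.390 × 27) = √291.060 = 17.0605 m/s.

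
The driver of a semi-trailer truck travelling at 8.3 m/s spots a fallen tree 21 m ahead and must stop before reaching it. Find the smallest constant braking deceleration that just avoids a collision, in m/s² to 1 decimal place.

Required deceleration ≈ 1.6 m/s²

v² = 2a·d ⇒ a = v²/(2d) = 8.3000² / (2 × 21.000) = 68.890 / 42.000 = 1.6402 m/s².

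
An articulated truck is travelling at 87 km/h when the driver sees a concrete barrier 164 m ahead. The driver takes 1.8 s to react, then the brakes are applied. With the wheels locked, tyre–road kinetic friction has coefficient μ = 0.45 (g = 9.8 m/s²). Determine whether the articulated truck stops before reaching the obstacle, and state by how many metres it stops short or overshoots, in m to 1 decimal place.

Yes — it stops 54.3 m short of the obstacle

87 km/h ÷ 3.6 = 24.1667 m/s.
a = μg = 0.45 × 9.8 = 4.410 m/s².
Reaction distance = 24.1667 × 1.8 = 43.500 m.
Braking distance = v²/(2a) = 584.029 / 8.820 = 66.216 m.
Total stopping distance = 43.500 + 66.216 = 109.716 m, vs 164 m available — it stops with 164 − 109.716 = 54.284 m to spare.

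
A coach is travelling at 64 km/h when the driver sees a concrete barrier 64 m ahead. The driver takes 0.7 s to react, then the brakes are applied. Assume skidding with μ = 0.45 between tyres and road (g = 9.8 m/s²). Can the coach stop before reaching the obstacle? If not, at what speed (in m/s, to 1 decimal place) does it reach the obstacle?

Yes — it stops about 15.7 m short of the obstacle, so it never reaches it

64 km/h ÷ 3.6 = 17.7778 m/s.
a = μg = 0.45 × 9.8 = 4.410 m/s².
Reaction distance = 17.7778 × 0.7 = 12.444 m.
Braking distance = v²/(2a) = 316.050 / 8.820 = 35.833 m.
Total stopping distance = 12.444 + 35.833 = 48.277 m, vs 64 m available — it stops with 64 − 48.277 = 15.723 m to spare.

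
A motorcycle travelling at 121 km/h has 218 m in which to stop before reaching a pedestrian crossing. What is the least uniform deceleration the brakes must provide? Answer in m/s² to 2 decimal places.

Required deceleration ≈ 2.59 m/s²

121 km/h ÷ 3.6 = 33.6111 m/s.
v² = 2a·d ⇒ a = v²/(2d) = 33.6111² / (2 × 218.000) = 1129.706 / 436.000 = 2.5911 m/s².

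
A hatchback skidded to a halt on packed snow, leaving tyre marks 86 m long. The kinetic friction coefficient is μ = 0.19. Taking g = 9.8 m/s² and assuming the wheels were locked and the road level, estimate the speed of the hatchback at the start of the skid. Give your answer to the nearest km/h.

Initial speed ≈ 64 km/h

Deceleration a = μg = 0.19 × 9.8 = 1.862 m/s².
v = √(2a·d) = √(2 × 1.862 × 86) = √320.264 = 17.8959 m/s.
= 17.8959 × 3.6 = 64.425 km/h.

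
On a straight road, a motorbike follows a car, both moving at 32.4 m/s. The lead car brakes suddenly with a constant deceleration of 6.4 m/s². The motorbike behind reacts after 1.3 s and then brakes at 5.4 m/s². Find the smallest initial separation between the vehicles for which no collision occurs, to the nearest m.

Minimum gap ≈ 57 m

Leader travels v²/(2a_L) = 1049.760 / 12.800 = 82.012 m before stopping.
Follower covers v·t_r = 32.4000 × 1.3 = 42.120 m while reacting, then v²/(2a_F) = 1049.760 / 10.800 = 97.200 m while braking, for a total of 42.120 + 97.200 = 139.320 m.
Since a_F ≤ a_L and the follower starts braking later, the follower is never slower than the leader, so the closest approach is when both have stopped.
Minimum gap = 139.320 − 82.012 = 57.308 m.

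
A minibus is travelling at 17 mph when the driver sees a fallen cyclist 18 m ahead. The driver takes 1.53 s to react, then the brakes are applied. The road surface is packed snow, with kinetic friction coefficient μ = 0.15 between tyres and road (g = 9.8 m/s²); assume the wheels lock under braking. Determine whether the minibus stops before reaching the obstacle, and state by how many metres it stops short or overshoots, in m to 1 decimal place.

No — it overshoots by 13.3 m

17 mph × 0.44704 = 7.5997 m/s.
a = μg = 0.15 × 9.8 = 1.470 m/s².
Reaction distance = 7.5997 × 1.53 = 11.628 m.
Braking distance = v²/(2a) = 57.755 / 2.940 = 19.645 m.
Total stopping distance = 11.628 + 19.645 = 31.273 m, vs 18 m available — it cannot stop in time and overshoots by 31.273 − 18 = 13.273 m.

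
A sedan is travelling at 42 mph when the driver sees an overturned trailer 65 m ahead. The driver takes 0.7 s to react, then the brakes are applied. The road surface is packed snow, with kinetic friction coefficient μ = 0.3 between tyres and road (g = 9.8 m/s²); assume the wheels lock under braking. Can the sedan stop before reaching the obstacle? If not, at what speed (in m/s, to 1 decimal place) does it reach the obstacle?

No — it strikes the obstacle at 6.9 m/s

42 mph × 0.44704 = 18.7757 m/s.
a = μg = 0.3 × 9.8 = 2.940 m/s².
Reaction distance = 18.7757 × 0.7 = 13.143 m.
Braking distance needed to stop: v²/(2a) = 352.527 / 5.880 = 59.954 m, so total needed = 13.143 + 59.954 = 73.097 m > 65 m — it cannot stop.
Distance remaining when braking begins: 65 − 13.143 = 51.857 m.
v² = v₀² − 2a·d = 352.527 − 2 × 2.940 × 51.857 = 47.608 m²/s².
v = √47.608 = 6.900 m/s.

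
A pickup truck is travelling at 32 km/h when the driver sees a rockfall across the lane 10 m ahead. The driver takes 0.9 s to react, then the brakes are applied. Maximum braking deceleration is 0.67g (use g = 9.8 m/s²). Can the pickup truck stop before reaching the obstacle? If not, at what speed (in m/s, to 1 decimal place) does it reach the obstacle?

No — it strikes the obstacle at 7.3 m/s

32 km/h ÷ 3.6 = 8.8889 m/s.
a = 0.67 × 9.8 = 6.566 m/s².
Reaction distance = 8.8889 × 0.9 = 8.000 m.
Braking distance needed to stop: v²/(2a) = 79.013 / 13.132 = 6.017 m, so total needed = 8.000 + 6.017 = 14.017 m > 10 m — it cannot stop.
Distance remaining when braking begins: 10 − 8.000 = 2.000 m.
v² = v₀² − 2a·d = 79.013 − 2 × 6.566 × 2.000 = 52.749 m²/s².
v = √52.749 = 7.263 m/s.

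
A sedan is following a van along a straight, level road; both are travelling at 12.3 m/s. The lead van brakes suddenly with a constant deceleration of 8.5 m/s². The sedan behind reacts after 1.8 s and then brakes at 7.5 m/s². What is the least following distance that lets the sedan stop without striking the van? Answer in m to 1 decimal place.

Minimum gap ≈ 23.3 m

Leader travels v²/(2a_L) = 151.290 / 17.000 = 8.899 m before stopping.
Follower covers v·t_r = 12.3000 × 1.8 = 22.140 m while reacting, then v²/(2a_F) = 151.290 / 15.000 = 10.086 m while braking, for a total of 22.140 + 10.086 = 32.226 m.
Since a_F ≤ a_L and the follower starts braking later, the follower is never slower than the leader, so the closest approach is when both have stopped.
Minimum gap = 32.226 − 8.899 = 23.327 m.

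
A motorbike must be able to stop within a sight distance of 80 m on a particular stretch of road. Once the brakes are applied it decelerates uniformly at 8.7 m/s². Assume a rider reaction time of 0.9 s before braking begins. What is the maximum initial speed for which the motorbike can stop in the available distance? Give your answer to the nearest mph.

Maximum speed ≈ 68 mph

Stopping distance: v·t_r + v²/(2a) = 80 with t_r = 0.9 s and a = 8.700 m/s².
So v² + 15.660 v − 1392.00 = 0.
Positive root: v = −a·t_r + √((a·t_r)² + 2a·d) = −7.830 + √(61.309 + 1392.00) = 30.2923 m/s.
30.2923 m/s ÷ 0.44704 = 67.762 mph.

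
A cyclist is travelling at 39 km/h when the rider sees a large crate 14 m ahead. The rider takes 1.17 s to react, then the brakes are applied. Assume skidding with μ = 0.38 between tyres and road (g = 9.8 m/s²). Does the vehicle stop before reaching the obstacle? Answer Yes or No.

39 km/h ÷ 3.6 = 10.8333 m/s.
a = μg = 0.38 × 9.8 = 3.724 m/s².
Reaction distance = 10.8333 × 1.17 = 12.675 m.
Braking distance = v²/(2a) = 117.360 / 7.448 = 15.757 m.
Total stopping distance = 12.675 + 15.757 = 28.432 m, vs 14 m available — it cannot stop in time and overshoots by 28.432 − 14 = 14.432 m.

No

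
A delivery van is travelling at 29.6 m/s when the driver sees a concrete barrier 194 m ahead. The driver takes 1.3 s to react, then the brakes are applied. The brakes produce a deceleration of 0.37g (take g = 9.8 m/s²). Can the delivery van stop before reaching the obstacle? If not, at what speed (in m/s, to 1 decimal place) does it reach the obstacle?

Yes — it stops about 34.7 m short of the obstacle, so it never reaches it

a = 0.37 × 9.8 = 3.626 m/s².
Reaction distance = 29.6000 × 1.3 = 38.480 m.
Braking distance = v²/(2a) = 876.160 / 7.252 = 120.816 m.
Total stopping distance = 38.480 + 120.816 = 159.296 m, vs 194 m available — it stops with 194 − 159.296 = 34.704 m to spare.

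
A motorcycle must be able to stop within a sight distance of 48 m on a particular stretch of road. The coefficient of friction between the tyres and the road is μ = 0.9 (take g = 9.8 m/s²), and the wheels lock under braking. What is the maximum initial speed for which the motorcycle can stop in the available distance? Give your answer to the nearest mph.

Maximum speed ≈ 65 mph

a = μg = 0.9 × 9.8 = 8.820 m/s².
v²/(2a) = d ⇒ v = √(2 × 8.820 × 48) = √846.72 = 29.0985 m/s.
29.0985 m/s ÷ 0.44704 = 65.091 mph.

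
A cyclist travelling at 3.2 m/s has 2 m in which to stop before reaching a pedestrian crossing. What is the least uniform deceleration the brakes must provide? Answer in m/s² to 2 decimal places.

v² = 2a·d ⇒ a = v²/(2d) = 3.2000² / (2 × 2.000) = 10.240 / 4.000 = 2.5600 m/s².

Required deceleration ≈ 2.56 m/s²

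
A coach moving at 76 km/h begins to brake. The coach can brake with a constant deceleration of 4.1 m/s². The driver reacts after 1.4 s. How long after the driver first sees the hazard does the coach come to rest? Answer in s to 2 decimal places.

76 km/h ÷ 3.6 = 21.1111 m/s.
Braking time = v/a = 21.1111 / 4.100 = 5.149 s.
Total = 1.4 + 5.149 = 6.549 s.

Total time ≈ 6.55 s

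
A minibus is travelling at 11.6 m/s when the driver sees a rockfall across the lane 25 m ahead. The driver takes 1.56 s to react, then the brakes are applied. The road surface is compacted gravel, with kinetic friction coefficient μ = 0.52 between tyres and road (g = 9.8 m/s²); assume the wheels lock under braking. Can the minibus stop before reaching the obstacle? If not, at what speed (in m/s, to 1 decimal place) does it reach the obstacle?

No — it strikes the obstacle at 8.0 m/s

a = μg = 0.52 × 9.8 = 5.096 m/s².
Reaction distance = 11.6000 × 1.56 = 18.096 m.
Braking distance needed to stop: v²/(2a) = 134.560 / 10.192 = 13.203 m, so total needed = 18.096 + 13.203 = 31.299 m > 25 m — it cannot stop.
Distance remaining when braking begins: 25 − 18.096 = 6.904 m.
v² = v₀² − 2a·d = 134.560 − 2 × 5.096 × 6.904 = 64.194 m²/s².
v = √64.194 = 8.012 m/s.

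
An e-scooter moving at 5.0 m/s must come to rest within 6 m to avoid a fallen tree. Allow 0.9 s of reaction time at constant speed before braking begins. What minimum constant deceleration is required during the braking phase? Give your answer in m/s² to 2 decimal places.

Distance covered during reaction = 5.0000 × 0.9 = 4.500 m.
Distance available for braking: 6 − 4.500 = 1.500 m.
v² = 2a·d ⇒ a = v²/(2d) = 5.0000² / (2 × 1.500) = 25.000 / 3.000 = 8.3333 m/s².

Required deceleration ≈ 8.33 m/s²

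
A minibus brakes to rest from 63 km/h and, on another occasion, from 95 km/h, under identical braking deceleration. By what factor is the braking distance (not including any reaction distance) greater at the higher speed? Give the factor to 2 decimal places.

Braking distance d = v²/(2a), so with a fixed, d ∝ v².
Factor = (95/63)² = 1.5079² = 2.2738.

Factor ≈ 2.27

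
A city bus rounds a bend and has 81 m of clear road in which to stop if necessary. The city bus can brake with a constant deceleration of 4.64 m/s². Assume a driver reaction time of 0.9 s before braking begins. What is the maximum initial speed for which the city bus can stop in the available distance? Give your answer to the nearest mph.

Maximum speed ≈ 53 mph

Stopping distance: v·t_r + v²/(2a) = 81 with t_r = 0.9 s and a = 4.640 m/s².
So v² + 8.352 v − 751.68 = 0.
Positive root: v = −a·t_r + √((a·t_r)² + 2a·d) = −4.176 + √(17.439 + 751.68) = 23.5570 m/s.
23.5570 m/s ÷ 0.44704 = 52.696 mph.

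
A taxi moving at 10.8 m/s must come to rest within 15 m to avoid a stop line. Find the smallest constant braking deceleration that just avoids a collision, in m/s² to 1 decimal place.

v² = 2a·d ⇒ a = v²/(2d) = 10.8000² / (2 × 15.000) = 116.640 / 30.000 = 3.8880 m/s².

Required deceleration ≈ 3.9 m/s²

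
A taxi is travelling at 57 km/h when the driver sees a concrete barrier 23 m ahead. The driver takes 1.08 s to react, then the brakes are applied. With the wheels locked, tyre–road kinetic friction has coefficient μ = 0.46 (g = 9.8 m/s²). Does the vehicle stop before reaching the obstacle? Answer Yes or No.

57 km/h ÷ 3.6 = 15.8333 m/s.
a = μg = 0.46 × 9.8 = 4.508 m/s².
Reaction distance = 15.8333 × 1.08 = 17.100 m.
Braking distance = v²/(2a) = 250.693 / 9.016 = 27.805 m.
Total stopping distance = 17.100 + 27.805 = 44.905 m, vs 23 m available — it cannot stop in time and overshoots by 44.905 − 23 = 21.905 m.

No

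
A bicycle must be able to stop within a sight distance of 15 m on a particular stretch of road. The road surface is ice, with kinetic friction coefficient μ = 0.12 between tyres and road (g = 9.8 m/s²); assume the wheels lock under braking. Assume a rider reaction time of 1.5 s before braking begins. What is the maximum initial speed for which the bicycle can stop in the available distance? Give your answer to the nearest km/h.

a = μg = 0.12 × 9.8 = 1.176 m/s².
Stopping distance: v·t_r + v²/(2a) = 15 with t_r = 1.5 s and a = 1.176 m/s².
So v² + 3.528 v − 35.28 = 0.
Positive root: v = −a·t_r + √((a·t_r)² + 2a·d) = −1.764 + √(3.112 + 35.28) = 4.4321 m/s.
4.4321 m/s × 3.6 = 15.956 km/h.

Maximum speed ≈ 16 km/h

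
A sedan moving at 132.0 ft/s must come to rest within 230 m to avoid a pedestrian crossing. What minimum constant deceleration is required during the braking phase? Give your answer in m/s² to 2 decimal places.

Required deceleration ≈ 3.52 m/s²

132 ft/s × 0.3048 = 40.2336 m/s.
v² = 2a·d ⇒ a = v²/(2d) = 40.2336² / (2 × 230.000) = 1618.743 / 460.000 = 3.5190 m/s².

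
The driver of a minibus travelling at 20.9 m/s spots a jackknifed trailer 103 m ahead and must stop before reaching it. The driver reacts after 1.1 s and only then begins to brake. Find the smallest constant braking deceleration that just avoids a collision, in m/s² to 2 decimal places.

Required deceleration ≈ 2.73 m/s²

Distance covered during reaction = 20.9000 × 1.1 = 22.990 m.
Distance available for braking: 103 − 22.990 = 80.010 m.
v² = 2a·d ⇒ a = v²/(2d) = 20.9000² / (2 × 80.010) = 436.810 / 160.020 = 2.7297 m/s².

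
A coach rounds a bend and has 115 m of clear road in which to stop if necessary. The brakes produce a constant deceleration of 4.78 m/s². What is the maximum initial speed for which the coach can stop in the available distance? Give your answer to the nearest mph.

v²/(2a) = d ⇒ v = √(2 × 4.780 × 115) = √1099.40 = 33.1572 m/s.
33.1572 m/s ÷ 0.44704 = 74.171 mph.

Maximum speed ≈ 74 mph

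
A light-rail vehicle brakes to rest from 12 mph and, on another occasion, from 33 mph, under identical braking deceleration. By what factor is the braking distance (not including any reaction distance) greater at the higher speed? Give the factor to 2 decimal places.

Factor ≈ 7.56

Braking distance d = v²/(2a), so with a fixed, d ∝ v².
Factor = (33/12)² = 2.7500² = 7.5625.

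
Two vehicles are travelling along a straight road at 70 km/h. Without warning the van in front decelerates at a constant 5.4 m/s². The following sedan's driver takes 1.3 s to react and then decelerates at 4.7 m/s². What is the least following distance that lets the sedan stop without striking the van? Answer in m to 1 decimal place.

70 km/h ÷ 3.6 = 19.4444 m/s.
Leader travels v²/(2a_L) = 378.085 / 10.800 = 35.008 m before stopping.
Follower covers v·t_r = 19.4444 × 1.3 = 25.278 m while reacting, then v²/(2a_F) = 378.085 / 9.400 = 40.222 m while braking, for a total of 25.278 + 40.222 = 65.500 m.
Since a_F ≤ a_L and the follower starts braking later, the follower is never slower than the leader, so the closest approach is when both have stopped.
Minimum gap = 65.500 − 35.008 = 30.492 m.

Minimum gap ≈ 30.5 m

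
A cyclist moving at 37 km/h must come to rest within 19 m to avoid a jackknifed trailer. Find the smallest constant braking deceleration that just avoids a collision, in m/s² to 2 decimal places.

Required deceleration ≈ 2.78 m/s²

37 km/h ÷ 3.6 = 10.2778 m/s.
v² = 2a·d ⇒ a = v²/(2d) = 10.2778² / (2 × 19.000) = 105.633 / 38.000 = 2.7798 m/s².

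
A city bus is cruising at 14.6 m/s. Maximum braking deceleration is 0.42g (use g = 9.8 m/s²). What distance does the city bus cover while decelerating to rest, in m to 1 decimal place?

a = 0.42 × 9.8 = 4.116 m/s².
Braking distance = v²/(2a) = 14.6000² / (2 × 4.116) = 213.160 / 8.232 = 25.894 m.

Braking distance ≈ 25.9 m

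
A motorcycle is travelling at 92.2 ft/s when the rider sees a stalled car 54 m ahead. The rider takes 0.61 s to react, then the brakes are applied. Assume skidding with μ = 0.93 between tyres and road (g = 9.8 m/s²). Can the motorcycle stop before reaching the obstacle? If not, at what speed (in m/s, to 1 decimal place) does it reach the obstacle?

No — it strikes the obstacle at 10.9 m/s

92.2 ft/s × 0.3048 = 28.1026 m/s.
a = μg = 0.93 × 9.8 = 9.114 m/s².
Reaction distance = 28.1026 × 0.61 = 17.143 m.
Braking distance needed to stop: v²/(2a) = 789.756 / 18.228 = 43.327 m, so total needed = 17.143 + 43.327 = 60.470 m > 54 m — it cannot stop.
Distance remaining when braking begins: 54 − 17.143 = 36.857 m.
v² = v₀² − 2a·d = 789.756 − 2 × 9.114 × 36.857 = 117.927 m²/s².
v = √117.927 = 10.859 m/s.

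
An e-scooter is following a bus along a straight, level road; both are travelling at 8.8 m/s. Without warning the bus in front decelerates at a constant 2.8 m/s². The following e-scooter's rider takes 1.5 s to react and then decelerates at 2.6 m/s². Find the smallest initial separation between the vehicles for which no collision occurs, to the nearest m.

Leader travels v²/(2a_L) = 77.440 / 5.600 = 13.829 m before stopping.
Follower covers v·t_r = 8.8000 × 1.5 = 13.200 m while reacting, then v²/(2a_F) = 77.440 / 5.200 = 14.892 m while braking, for a total of 13.200 + 14.892 = 28.092 m.
Since a_F ≤ a_L and the follower starts braking later, the follower is never slower than the leader, so the closest approach is when both have stopped.
Minimum gap = 28.092 − 13.829 = 14.263 m.

Minimum gap ≈ 14 m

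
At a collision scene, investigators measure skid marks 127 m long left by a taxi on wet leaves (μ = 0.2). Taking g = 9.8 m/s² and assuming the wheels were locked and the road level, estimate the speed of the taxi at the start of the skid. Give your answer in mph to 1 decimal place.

Initial speed ≈ 49.9 mph

Deceleration a = μg = 0.2 × 9.8 = 1.960 m/s².
v = √(2a·d) = √(2 × 1.960 × 127) = √497.840 = 22.3123 m/s.
= 22.3123 ÷ 0.44704 = 49.911 mph.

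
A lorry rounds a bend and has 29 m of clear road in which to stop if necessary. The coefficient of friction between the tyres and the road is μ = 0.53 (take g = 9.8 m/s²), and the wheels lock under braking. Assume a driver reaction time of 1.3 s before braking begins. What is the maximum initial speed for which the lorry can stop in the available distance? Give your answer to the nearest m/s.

a = μg = 0.53 × 9.8 = 5.194 m/s².
Stopping distance: v·t_r + v²/(2a) = 29 with t_r = 1.3 s and a = 5.194 m/s².
So v² + 13.504 v − 301.25 = 0.
Positive root: v = −a·t_r + √((a·t_r)² + 2a·d) = −6.752 + √(45.590 + 301.25) = 11.8716 m/s.

Maximum speed ≈ 12 m/s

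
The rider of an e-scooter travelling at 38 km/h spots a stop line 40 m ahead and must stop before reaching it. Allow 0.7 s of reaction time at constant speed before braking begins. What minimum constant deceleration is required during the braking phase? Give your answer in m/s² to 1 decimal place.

Required deceleration ≈ 1.7 m/s²

38 km/h ÷ 3.6 = 10.5556 m/s.
Distance covered during reaction = 10.5556 × 0.7 = 7.389 m.
Distance available for braking: 40 − 7.389 = 32.611 m.
v² = 2a·d ⇒ a = v²/(2d) = 10.5556² / (2 × 32.611) = 111.421 / 65.222 = 1.7083 m/s².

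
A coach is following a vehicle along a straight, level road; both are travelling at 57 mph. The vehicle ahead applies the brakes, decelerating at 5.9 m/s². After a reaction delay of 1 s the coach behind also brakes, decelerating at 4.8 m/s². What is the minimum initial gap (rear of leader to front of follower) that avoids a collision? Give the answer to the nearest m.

Minimum gap ≈ 38 m

57 mph × 0.44704 = 25.4813 m/s.
Leader travels v²/(2a_L) = 649.297 / 11.800 = 55.025 m before stopping.
Follower covers v·t_r = 25.4813 × 1 = 25.481 m while reacting, then v²/(2a_F) = 649.297 / 9.600 = 67.635 m while braking, for a total of 25.481 + 67.635 = 93.116 m.
Since a_F ≤ a_L and the follower starts braking later, the follower is never slower than the leader, so the closest approach is when both have stopped.
Minimum gap = 93.116 − 55.025 = 38.091 m.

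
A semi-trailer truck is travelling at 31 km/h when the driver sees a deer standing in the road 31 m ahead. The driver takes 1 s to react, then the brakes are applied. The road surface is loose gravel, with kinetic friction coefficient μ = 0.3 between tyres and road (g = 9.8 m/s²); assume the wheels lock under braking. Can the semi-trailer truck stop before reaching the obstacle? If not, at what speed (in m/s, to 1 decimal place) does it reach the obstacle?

Yes — it stops about 9.8 m short of the obstacle, so it never reaches it

31 km/h ÷ 3.6 = 8.6111 m/s.
a = μg = 0.3 × 9.8 = 2.940 m/s².
Reaction distance = 8.6111 × 1 = 8.611 m.
Braking distance = v²/(2a) = 74.151 / 5.880 = 12.611 m.
Total stopping distance = 8.611 + 12.611 = 21.222 m, vs 31 m available — it stops with 31 − 21.222 = 9.778 m to spare.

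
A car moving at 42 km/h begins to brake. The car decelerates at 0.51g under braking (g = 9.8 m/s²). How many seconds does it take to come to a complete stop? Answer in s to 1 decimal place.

42 km/h ÷ 3.6 = 11.6667 m/s.
a = 0.51 × 9.8 = 4.998 m/s².
Braking time = v/a = 11.6667 / 4.998 = 2.334 s.

Braking time ≈ 2.3 s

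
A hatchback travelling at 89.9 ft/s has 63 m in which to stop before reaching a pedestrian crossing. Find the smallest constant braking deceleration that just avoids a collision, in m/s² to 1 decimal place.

89.9 ft/s × 0.3048 = 27.4015 m/s.
v² = 2a·d ⇒ a = v²/(2d) = 27.4015² / (2 × 63.000) = 750.842 / 126.000 = 5.9591 m/s².

Required deceleration ≈ 6.0 m/s²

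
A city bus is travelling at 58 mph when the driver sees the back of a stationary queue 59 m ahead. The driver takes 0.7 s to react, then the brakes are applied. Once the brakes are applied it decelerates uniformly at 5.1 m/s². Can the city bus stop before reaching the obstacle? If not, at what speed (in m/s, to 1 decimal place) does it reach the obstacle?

58 mph × 0.44704 = 25.9283 m/s.
Reaction distance = 25.9283 × 0.7 = 18.150 m.
Braking distance needed to stop: v²/(2a) = 672.277 / 10.200 = 65.910 m, so total needed = 18.150 + 65.910 = 84.060 m > 59 m — it cannot stop.
Distance remaining when braking begins: 59 − 18.150 = 40.850 m.
v² = v₀² − 2a·d = 672.277 − 2 × 5.100 × 40.850 = 255.607 m²/s².
v = √255.607 = 15.988 m/s.

No — it strikes the obstacle at 16.0 m/s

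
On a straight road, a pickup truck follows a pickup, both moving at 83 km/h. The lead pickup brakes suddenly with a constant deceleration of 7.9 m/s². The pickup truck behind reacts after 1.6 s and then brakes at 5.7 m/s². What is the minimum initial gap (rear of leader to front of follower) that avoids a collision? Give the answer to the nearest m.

Minimum gap ≈ 50 m

83 km/h ÷ 3.6 = 23.0556 m/s.
Leader travels v²/(2a_L) = 531.561 / 15.800 = 33.643 m before stopping.
Follower covers v·t_r = 23.0556 × 1.6 = 36.889 m while reacting, then v²/(2a_F) = 531.561 / 11.400 = 46.628 m while braking, for a total of 36.889 + 46.628 = 83.517 m.
Since a_F ≤ a_L and the follower starts braking later, the follower is never slower than the leader, so the closest approach is when both have stopped.
Minimum gap = 83.517 − 33.643 = 49.874 m.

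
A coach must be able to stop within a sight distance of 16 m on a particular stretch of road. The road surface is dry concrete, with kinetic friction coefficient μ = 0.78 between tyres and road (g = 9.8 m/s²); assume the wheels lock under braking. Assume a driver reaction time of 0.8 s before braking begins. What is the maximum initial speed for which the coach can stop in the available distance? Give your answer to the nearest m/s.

a = μg = 0.78 × 9.8 = 7.644 m/s².
Stopping distance: v·t_r + v²/(2a) = 16 with t_r = 0.8 s and a = 7.644 m/s².
So v² + 12.230 v − 244.61 = 0.
Positive root: v = −a·t_r + √((a·t_r)² + 2a·d) = −6.115 + √(37.393 + 244.61) = 10.6779 m/s.

Maximum speed ≈ 11 m/s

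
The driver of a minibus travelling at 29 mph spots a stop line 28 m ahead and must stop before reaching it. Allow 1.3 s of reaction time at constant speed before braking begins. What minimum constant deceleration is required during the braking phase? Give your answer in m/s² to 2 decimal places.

29 mph × 0.44704 = 12.9642 m/s.
Distance covered during reaction = 12.9642 × 1.3 = 16.853 m.
Distance available for braking: 28 − 16.853 = 11.147 m.
v² = 2a·d ⇒ a = v²/(2d) = 12.9642² / (2 × 11.147) = 168.070 / 22.294 = 7.5388 m/s².

Required deceleration ≈ 7.54 m/s²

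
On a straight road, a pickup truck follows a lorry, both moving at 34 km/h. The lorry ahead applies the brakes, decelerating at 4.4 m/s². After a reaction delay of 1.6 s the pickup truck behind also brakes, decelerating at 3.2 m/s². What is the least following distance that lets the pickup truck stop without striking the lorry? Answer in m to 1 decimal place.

34 km/h ÷ 3.6 = 9.4444 m/s.
Leader travels v²/(2a_L) = 89.197 / 8.800 = 10.136 m before stopping.
Follower covers v·t_r = 9.4444 × 1.6 = 15.111 m while reacting, then v²/(2a_F) = 89.197 / 6.400 = 13.937 m while braking, for a total of 15.111 + 13.937 = 29.048 m.
Since a_F ≤ a_L and the follower starts braking later, the follower is never slower than the leader, so the closest approach is when both have stopped.
Minimum gap = 29.048 − 10.136 = 18.912 m.

Minimum gap ≈ 18.9 m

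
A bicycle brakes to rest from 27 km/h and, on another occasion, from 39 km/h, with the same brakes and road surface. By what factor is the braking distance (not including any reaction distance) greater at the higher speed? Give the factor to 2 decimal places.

Braking distance d = v²/(2a), so with a fixed, d ∝ v².
Factor = (39/27)² = 1.4444² = 2.0863.

Factor ≈ 2.09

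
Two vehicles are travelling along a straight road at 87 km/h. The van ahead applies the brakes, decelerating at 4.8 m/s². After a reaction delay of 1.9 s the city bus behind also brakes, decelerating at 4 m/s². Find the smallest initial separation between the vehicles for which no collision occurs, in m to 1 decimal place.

Minimum gap ≈ 58.1 m

87 km/h ÷ 3.6 = 24.1667 m/s.
Leader travels v²/(2a_L) = 584.029 / 9.600 = 60.836 m before stopping.
Follower covers v·t_r = 24.1667 × 1.9 = 45.917 m while reacting, then v²/(2a_F) = 584.029 / 8.000 = 73.004 m while braking, for a total of 45.917 + 73.004 = 118.921 m.
Since a_F ≤ a_L and the follower starts braking later, the follower is never slower than the leader, so the closest approach is when both have stopped.
Minimum gap = 118.921 − 60.836 = 58.085 m.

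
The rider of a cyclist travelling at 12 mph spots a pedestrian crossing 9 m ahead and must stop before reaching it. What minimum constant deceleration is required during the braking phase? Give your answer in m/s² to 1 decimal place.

12 mph × 0.44704 = 5.3645 m/s.
v² = 2a·d ⇒ a = v²/(2d) = 5.3645² / (2 × 9.000) = 28.778 / 18.000 = 1.5988 m/s².

Required deceleration ≈ 1.6 m/s²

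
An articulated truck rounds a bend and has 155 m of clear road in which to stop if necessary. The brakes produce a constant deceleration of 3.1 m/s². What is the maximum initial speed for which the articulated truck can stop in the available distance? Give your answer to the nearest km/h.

Maximum speed ≈ 112 km/h

v²/(2a) = d ⇒ v = √(2 × 3.100 × 155) = √961.00 = 31.0000 m/s.
31.0000 m/s × 3.6 = 111.600 km/h.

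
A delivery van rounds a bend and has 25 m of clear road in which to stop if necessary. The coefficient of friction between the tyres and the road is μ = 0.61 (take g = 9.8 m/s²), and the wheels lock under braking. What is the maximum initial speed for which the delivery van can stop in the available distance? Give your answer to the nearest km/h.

a = μg = 0.61 × 9.8 = 5.978 m/s².
v²/(2a) = d ⇒ v = √(2 × 5.978 × 25) = √298.90 = 17.2887 m/s.
17.2887 m/s × 3.6 = 62.239 km/h.

Maximum speed ≈ 62 km/h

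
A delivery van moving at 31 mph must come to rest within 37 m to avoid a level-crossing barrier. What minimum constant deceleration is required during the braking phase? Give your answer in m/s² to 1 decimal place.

31 mph × 0.44704 = 13.8582 m/s.
v² = 2a·d ⇒ a = v²/(2d) = 13.8582² / (2 × 37.000) = 192.050 / 74.000 = 2.5953 m/s².

Required deceleration ≈ 2.6 m/s²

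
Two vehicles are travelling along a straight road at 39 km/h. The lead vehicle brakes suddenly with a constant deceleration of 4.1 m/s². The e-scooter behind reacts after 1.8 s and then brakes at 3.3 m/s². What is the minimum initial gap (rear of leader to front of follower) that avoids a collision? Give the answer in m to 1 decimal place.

Minimum gap ≈ 23.0 m

39 km/h ÷ 3.6 = 10.8333 m/s.
Leader travels v²/(2a_L) = 117.360 / 8.200 = 14.312 m before stopping.
Follower covers v·t_r = 10.8333 × 1.8 = 19.500 m while reacting, then v²/(2a_F) = 117.360 / 6.600 = 17.782 m while braking, for a total of 19.500 + 17.782 = 37.282 m.
Since a_F ≤ a_L and the follower starts braking later, the follower is never slower than the leader, so the closest approach is when both have stopped.
Minimum gap = 37.282 − 14.312 = 22.970 m.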